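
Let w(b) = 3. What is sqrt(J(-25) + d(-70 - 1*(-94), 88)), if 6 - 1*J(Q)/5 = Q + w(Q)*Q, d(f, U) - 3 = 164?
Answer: sqrt(697) ≈ 26.401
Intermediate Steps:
d(f, U) = 167 (d(f, U) = 3 + 164 = 167)
J(Q) = 30 - 20*Q (J(Q) = 30 - 5*(Q + 3*Q) = 30 - 20*Q)
sqrt(J(-25) + d(-70 - 1*(-94), 88)) = sqrt((30 - 20*(-25)) + 167) = sqrt((30 + 500) + 167) = sqrt(530 + 167) = sqrt(697)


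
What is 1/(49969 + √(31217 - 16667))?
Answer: 49969/2496886411 - 5*√582/2496886411 ≈ 1.9964e-5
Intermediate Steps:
1/(49969 + √(31217 - 16667)) = 1/(49969 + √14550) = 1/(49969 + 5*√582)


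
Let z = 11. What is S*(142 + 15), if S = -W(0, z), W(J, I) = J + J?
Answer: 0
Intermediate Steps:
W(J, I) = 2*J
S = 0 (S = -2*0 = -1*0 = 0)
S*(142 + 15) = 0*(142 + 15) = 0*157 = 0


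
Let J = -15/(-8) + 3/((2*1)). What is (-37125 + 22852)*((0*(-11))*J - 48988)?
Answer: 699205724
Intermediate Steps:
J = 27/8 (J = -15*(-⅛) + 3/2 = 15/8 + 3*(½) = 15/8 + 3/2 = 27/8 ≈ 3.3750)
(-37125 + 22852)*((0*(-11))*J - 48988) = (-37125 + 22852)*((0*(-11))*(27/8) - 48988) = -14273*(0*(27/8) - 48988) = -14273*(0 - 48988) = -14273*(-48988) = 699205724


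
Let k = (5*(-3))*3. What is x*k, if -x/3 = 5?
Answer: 675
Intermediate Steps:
x = -15 (x = -3*5 = -15)
k = -45 (k = -15*3 = -45)
x*k = -15*(-45) = 675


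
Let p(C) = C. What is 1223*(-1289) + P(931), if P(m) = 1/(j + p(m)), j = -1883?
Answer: -1500777545/952 ≈ -1.5764e+6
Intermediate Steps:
P(m) = 1/(-1883 + m)
1223*(-1289) + P(931) = 1223*(-1289) + 1/(-1883 + 931) = -1576447 + 1/(-952) = -1576447 - 1/952 = -1500777545/952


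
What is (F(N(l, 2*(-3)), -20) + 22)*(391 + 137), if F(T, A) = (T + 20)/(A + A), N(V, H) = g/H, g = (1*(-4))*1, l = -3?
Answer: 56716/5 ≈ 11343.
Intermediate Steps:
g = -4 (g = -4*1 = -4)
N(V, H) = -4/H
F(T, A) = (20 + T)/(2*A) (F(T, A) = (20 + T)/((2*A)) = (20 + T)*(1/(2*A)) = (20 + T)/(2*A))
(F(N(l, 2*(-3)), -20) + 22)*(391 + 137) = ((½)*(20 - 4/(2*(-3)))/(-20) + 22)*(391 + 137) = ((½)*(-1/20)*(20 - 4/(-6)) + 22)*528 = ((½)*(-1/20)*(20 - 4*(-⅙)) + 22)*528 = ((½)*(-1/20)*(20 + ⅔) + 22)*528 = ((½)*(-1/20)*(62/3) + 22)*528 = (-31/60 + 22)*528 = (1289/60)*528 = 56716/5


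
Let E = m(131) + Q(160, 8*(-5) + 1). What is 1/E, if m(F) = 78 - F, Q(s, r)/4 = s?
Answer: 1/587 ≈ 0.0017036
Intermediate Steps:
Q(s, r) = 4*s
E = 587 (E = (78 - 1*131) + 4*160 = (78 - 131) + 640 = -53 + 640 = 587)
1/E = 1/587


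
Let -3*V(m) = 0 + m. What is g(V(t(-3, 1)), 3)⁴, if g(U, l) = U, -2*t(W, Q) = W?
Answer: 1/16 ≈ 0.062500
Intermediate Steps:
t(W, Q) = -W/2
V(m) = -m/3 (V(m) = -(0 + m)/3 = -m/3)
g(V(t(-3, 1)), 3)⁴ = (-(-1)*(-3)/6)⁴ = (-⅓*3/2)⁴ = (-½)⁴ = 1/16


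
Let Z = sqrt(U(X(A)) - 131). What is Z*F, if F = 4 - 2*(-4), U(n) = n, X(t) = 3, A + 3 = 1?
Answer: 96*I*sqrt(2) ≈ 135.76*I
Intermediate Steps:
A = -2 (A = -3 + 1 = -2)
Z = 8*I*sqrt(2) (Z = sqrt(3 - 131) = sqrt(-128) = 8*I*sqrt(2) ≈ 11.314*I)
F = 12 (F = 4 + 8 = 12)
Z*F = (8*I*sqrt(2))*12 = 96*I*sqrt(2)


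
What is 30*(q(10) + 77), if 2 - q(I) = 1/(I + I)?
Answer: 4737/2 ≈ 2368.5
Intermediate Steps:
q(I) = 2 - 1/(2*I) (q(I) = 2 - 1/(I + I) = 2 - 1/(2*I))
30*(q(10) + 77) = 30*((2 - 1/2/10) + 77) = 30*((2 - 1/2*1/10) + 77) = 30*((2 - 1/20) + 77) = 30*(39/20 + 77) = 30*(1579/20) = 4737/2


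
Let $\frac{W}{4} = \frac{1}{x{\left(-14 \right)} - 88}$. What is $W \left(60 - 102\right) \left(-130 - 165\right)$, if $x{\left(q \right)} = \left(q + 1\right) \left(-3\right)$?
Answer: $- \frac{7080}{7} \approx -1011.4$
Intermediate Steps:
$x{\left(q \right)} = -3 - 3 q$ ($x{\left(q \right)} = \left(1 + q\right) \left(-3\right) = -3 - 3 q$)
$W = - \frac{4}{49}$ ($W = \frac{4}{\left(-3 - -42\right) - 88} = \frac{4}{\left(-3 + 42\right) - 88} = \frac{4}{39 - 88} = \frac{4}{-49} = 4 \left(- \frac{1}{49}\right) = - \frac{4}{49} \approx -0.081633$)
$W \left(60 - 102\right) \left(-130 - 165\right) = - \frac{4 \left(60 - 102\right) \left(-130 - 165\right)}{49} = - \frac{4 \left(\left(-42\right) \left(-295\right)\right)}{49} = \left(- \frac{4}{49}\right) 12390 = - \frac{7080}{7}$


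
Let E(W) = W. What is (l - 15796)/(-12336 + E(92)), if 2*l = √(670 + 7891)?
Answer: 3949/3061 - √8561/24488 ≈ 1.2863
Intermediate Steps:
l = √8561/2 (l = √(670 + 7891)/2 = √8561/2 ≈ 46.263)
(l - 15796)/(-12336 + E(92)) = (√8561/2 - 15796)/(-12336 + 92) = (-15796 + √8561/2)/(-12244) = (-15796 + √8561/2)*(-1/12244) = 3949/3061 - √8561/24488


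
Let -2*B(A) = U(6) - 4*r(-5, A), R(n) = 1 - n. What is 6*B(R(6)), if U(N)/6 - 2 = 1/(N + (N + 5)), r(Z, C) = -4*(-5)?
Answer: 3450/17 ≈ 202.94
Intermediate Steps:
r(Z, C) = 20
U(N) = 12 + 6/(5 + 2*N) (U(N) = 12 + 6/(N + (N + 5)) = 12 + 6/(N + (5 + N)) = 12 + 6/(5 + 2*N))
B(A) = 575/17 (B(A) = -(6*(11 + 4*6)/(5 + 2*6) - 4*20)/2 = -(6*(11 + 24)/(5 + 12) - 80)/2 = -(6*35/17 - 80)/2 = -(6*(1/17)*35 - 80)/2 = -(210/17 - 80)/2 = -½*(-1150/17) = 575/17)
6*B(R(6)) = 6*(575/17) = 3450/17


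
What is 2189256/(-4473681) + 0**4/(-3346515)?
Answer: -729752/1491227 ≈ -0.48936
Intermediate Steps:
2189256/(-4473681) + 0**4/(-3346515) = 2189256*(-1/4473681) + 0*(-1/3346515) = -729752/1491227 + 0 = -729752/1491227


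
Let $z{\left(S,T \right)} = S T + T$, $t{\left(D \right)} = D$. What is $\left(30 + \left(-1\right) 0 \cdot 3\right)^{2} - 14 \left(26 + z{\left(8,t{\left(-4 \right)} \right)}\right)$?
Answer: $1040$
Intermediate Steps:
$z{\left(S,T \right)} = T + S T$
$\left(30 + \left(-1\right) 0 \cdot 3\right)^{2} - 14 \left(26 + z{\left(8,t{\left(-4 \right)} \right)}\right) = \left(30 + \left(-1\right) 0 \cdot 3\right)^{2} - 14 \left(26 - 4 \left(1 + 8\right)\right) = \left(30 + 0 \cdot 3\right)^{2} - 14 \left(26 - 36\right) = \left(30 + 0\right)^{2} - 14 \left(26 - 36\right) = 30^{2} - -140 = 900 + 140 = 1040$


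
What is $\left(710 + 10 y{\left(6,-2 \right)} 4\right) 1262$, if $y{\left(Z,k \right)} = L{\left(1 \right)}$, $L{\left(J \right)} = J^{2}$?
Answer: $946500$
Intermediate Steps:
$y{\left(Z,k \right)} = 1$ ($y{\left(Z,k \right)} = 1^{2} = 1$)
$\left(710 + 10 y{\left(6,-2 \right)} 4\right) 1262 = \left(710 + 10 \cdot 1 \cdot 4\right) 1262 = \left(710 + 10 \cdot 4\right) 1262 = \left(710 + 40\right) 1262 = 750 \cdot 1262 = 946500$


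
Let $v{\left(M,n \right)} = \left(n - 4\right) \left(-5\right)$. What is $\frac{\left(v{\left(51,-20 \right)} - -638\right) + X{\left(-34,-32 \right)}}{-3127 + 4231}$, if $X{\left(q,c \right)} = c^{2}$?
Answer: $\frac{297}{184} \approx 1.6141$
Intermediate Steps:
$v{\left(M,n \right)} = 20 - 5 n$ ($v{\left(M,n \right)} = \left(-4 + n\right) \left(-5\right) = 20 - 5 n$)
$\frac{\left(v{\left(51,-20 \right)} - -638\right) + X{\left(-34,-32 \right)}}{-3127 + 4231} = \frac{\left(\left(20 - -100\right) - -638\right) + \left(-32\right)^{2}}{-3127 + 4231} = \frac{\left(\left(20 + 100\right) + 638\right) + 1024}{1104} = \left(\left(120 + 638\right) + 1024\right) \frac{1}{1104} = \left(758 + 1024\right) \frac{1}{1104} = 1782 \cdot \frac{1}{1104} = \frac{297}{184}$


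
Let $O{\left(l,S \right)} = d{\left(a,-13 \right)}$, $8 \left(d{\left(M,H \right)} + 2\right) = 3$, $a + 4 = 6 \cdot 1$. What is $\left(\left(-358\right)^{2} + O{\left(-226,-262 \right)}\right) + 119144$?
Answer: $\frac{1978451}{8} \approx 2.4731 \cdot 10^{5}$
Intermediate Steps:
$a = 2$ ($a = -4 + 6 \cdot 1 = -4 + 6 = 2$)
$d{\left(M,H \right)} = - \frac{13}{8}$ ($d{\left(M,H \right)} = -2 + \frac{1}{8} \cdot 3 = -2 + \frac{3}{8} = - \frac{13}{8}$)
$O{\left(l,S \right)} = - \frac{13}{8}$
$\left(\left(-358\right)^{2} + O{\left(-226,-262 \right)}\right) + 119144 = \left(\left(-358\right)^{2} - \frac{13}{8}\right) + 119144 = \left(128164 - \frac{13}{8}\right) + 119144 = \frac{1025299}{8} + 119144 = \frac{1978451}{8}$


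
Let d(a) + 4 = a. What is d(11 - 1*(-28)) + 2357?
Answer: 2392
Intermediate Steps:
d(a) = -4 + a
d(11 - 1*(-28)) + 2357 = (-4 + (11 - 1*(-28))) + 2357 = (-4 + (11 + 28)) + 2357 = (-4 + 39) + 2357 = 35 + 2357 = 2392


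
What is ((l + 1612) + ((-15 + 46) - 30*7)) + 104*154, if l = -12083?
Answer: 5366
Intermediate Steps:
((l + 1612) + ((-15 + 46) - 30*7)) + 104*154 = ((-12083 + 1612) + ((-15 + 46) - 30*7)) + 104*154 = (-10471 + (31 - 210)) + 16016 = (-10471 - 179) + 16016 = -10650 + 16016 = 5366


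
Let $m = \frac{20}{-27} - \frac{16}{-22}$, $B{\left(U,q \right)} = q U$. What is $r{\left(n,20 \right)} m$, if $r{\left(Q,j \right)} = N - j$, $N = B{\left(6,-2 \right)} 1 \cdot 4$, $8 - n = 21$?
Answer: $\frac{272}{297} \approx 0.91582$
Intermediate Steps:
$n = -13$ ($n = 8 - 21 = -13$)
$B{\left(U,q \right)} = U q$
$N = -48$ ($N = 6 \left(-2\right) 1 \cdot 4 = \left(-12\right) 1 \cdot 4 = \left(-12\right) 4 = -48$)
$m = - \frac{4}{297}$ ($m = 20 \left(- \frac{1}{27}\right) - - \frac{8}{11} = - \frac{20}{27} + \frac{8}{11} = - \frac{4}{297} \approx -0.013468$)
$r{\left(Q,j \right)} = -48 - j$
$r{\left(n,20 \right)} m = \left(-48 - 20\right) \left(- \frac{4}{297}\right) = \left(-68\right) \left(- \frac{4}{297}\right) = \frac{272}{297}$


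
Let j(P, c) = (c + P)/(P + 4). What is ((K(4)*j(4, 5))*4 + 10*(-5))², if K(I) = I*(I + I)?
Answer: 8836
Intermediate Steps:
j(P, c) = (P + c)/(4 + P)
K(I) = 2*I² (K(I) = I*(2*I) = 2*I²)
((K(4)*j(4, 5))*4 + 10*(-5))² = (((2*4²)*((4 + 5)/(4 + 4)))*4 + 10*(-5))² = (((2*16)*(9/8))*4 - 50)² = ((32*((⅛)*9))*4 - 50)² = ((32*(9/8))*4 - 50)² = (36*4 - 50)² = (144 - 50)² = 94² = 8836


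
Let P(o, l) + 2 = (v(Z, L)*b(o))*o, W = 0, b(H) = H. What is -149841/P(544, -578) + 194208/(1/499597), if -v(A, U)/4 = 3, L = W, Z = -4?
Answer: 344561086080923025/3551234 ≈ 9.7026e+10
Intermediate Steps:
L = 0
v(A, U) = -12 (v(A, U) = -4*3 = -12)
P(o, l) = -2 - 12*o**2 (P(o, l) = -2 + (-12*o)*o = -2 - 12*o**2)
-149841/P(544, -578) + 194208/(1/499597) = -149841/(-2 - 12*544**2) + 194208/(1/499597) = -149841/(-2 - 12*295936) + 194208/(1/499597) = -149841/(-2 - 3551232) + 194208*499597 = -149841/(-3551234) + 97025734176 = -149841*(-1/3551234) + 97025734176 = 149841/3551234 + 97025734176 = 344561086080923025/3551234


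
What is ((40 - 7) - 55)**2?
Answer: 484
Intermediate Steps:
((40 - 7) - 55)**2 = (33 - 55)**2 = (-22)**2 = 484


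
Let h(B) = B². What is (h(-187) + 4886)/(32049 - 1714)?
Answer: 7971/6067 ≈ 1.3138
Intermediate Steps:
(h(-187) + 4886)/(32049 - 1714) = ((-187)² + 4886)/(32049 - 1714) = (34969 + 4886)/30335 = 39855*(1/30335) = 7971/6067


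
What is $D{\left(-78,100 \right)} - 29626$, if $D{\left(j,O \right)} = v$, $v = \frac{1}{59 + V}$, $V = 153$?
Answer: $- \frac{6280711}{212} \approx -29626.0$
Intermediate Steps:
$v = \frac{1}{212}$ ($v = \frac{1}{59 + 153} = \frac{1}{212} \approx 0.004717$)
$D{\left(j,O \right)} = \frac{1}{212}$
$D{\left(-78,100 \right)} - 29626 = \frac{1}{212} - 29626 = - \frac{6280711}{212}$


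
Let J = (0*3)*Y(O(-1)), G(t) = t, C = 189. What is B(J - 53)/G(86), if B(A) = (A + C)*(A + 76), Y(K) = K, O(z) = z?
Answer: 1564/43 ≈ 36.372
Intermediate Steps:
J = 0 (J = (0*3)*(-1) = 0*(-1) = 0)
B(A) = (76 + A)*(189 + A) (B(A) = (A + 189)*(A + 76) = (189 + A)*(76 + A) = (76 + A)*(189 + A))
B(J - 53)/G(86) = (14364 + (0 - 53)² + 265*(0 - 53))/86 = (14364 + (-53)² + 265*(-53))*(1/86) = (14364 + 2809 - 14045)*(1/86) = 3128*(1/86) = 1564/43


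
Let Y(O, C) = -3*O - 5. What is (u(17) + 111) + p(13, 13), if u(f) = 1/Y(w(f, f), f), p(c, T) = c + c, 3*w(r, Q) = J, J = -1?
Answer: 547/4 ≈ 136.75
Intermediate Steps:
w(r, Q) = -⅓ (w(r, Q) = (⅓)*(-1) = -⅓)
Y(O, C) = -5 - 3*O
p(c, T) = 2*c
u(f) = -¼ (u(f) = 1/(-5 - 3*(-⅓)) = 1/(-5 + 1) = 1/(-4) = -¼)
(u(17) + 111) + p(13, 13) = (-¼ + 111) + 2*13 = 443/4 + 26 = 547/4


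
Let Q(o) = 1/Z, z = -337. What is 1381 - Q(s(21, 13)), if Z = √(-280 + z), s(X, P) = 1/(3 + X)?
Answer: 1381 + I*√617/617 ≈ 1381.0 + 0.040258*I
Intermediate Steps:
Z = I*√617 (Z = √(-280 - 337) = √(-617) = I*√617 ≈ 24.839*I)
Q(o) = -I*√617/617 (Q(o) = 1/(I*√617) = -I*√617/617)
1381 - Q(s(21, 13)) = 1381 - (-1)*I*√617/617 = 1381 + I*√617/617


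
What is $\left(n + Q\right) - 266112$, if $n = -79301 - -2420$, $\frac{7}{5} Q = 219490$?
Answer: $- \frac{1303501}{7} \approx -1.8621 \cdot 10^{5}$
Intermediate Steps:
$Q = \frac{1097450}{7}$ ($Q = \frac{5}{7} \cdot 219490 = \frac{1097450}{7} \approx 1.5678 \cdot 10^{5}$)
$n = -76881$ ($n = -79301 + 2420 = -76881$)
$\left(n + Q\right) - 266112 = \left(-76881 + \frac{1097450}{7}\right) - 266112 = \frac{559283}{7} - 266112 = - \frac{1303501}{7}$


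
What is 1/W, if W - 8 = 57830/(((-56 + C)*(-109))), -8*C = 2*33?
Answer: 28013/455424 ≈ 0.061510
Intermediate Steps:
C = -33/4 ≈ -8.2500
W = 455424/28013 (W = 8 + 57830/(((-56 - 33/4)*(-109))) = 8 + 57830/((-257/4*(-109))) = 8 + 57830/(28013/4) = 8 + 57830*(4/28013) = 8 + 231320/28013 = 455424/28013 ≈ 16.258)
1/W = 1/(455424/28013) = 28013/455424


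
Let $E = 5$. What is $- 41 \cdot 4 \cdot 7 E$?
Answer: $-5740$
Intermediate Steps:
$- 41 \cdot 4 \cdot 7 E = - 41 \cdot 4 \cdot 7 \cdot 5 = \left(-41\right) 28 \cdot 5 = \left(-1148\right) 5 = -5740$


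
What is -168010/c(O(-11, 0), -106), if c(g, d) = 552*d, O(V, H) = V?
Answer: 1585/552 ≈ 2.8714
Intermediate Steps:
-168010/c(O(-11, 0), -106) = -168010/(552*(-106)) = -168010/(-58512) = -168010*(-1/58512) = 1585/552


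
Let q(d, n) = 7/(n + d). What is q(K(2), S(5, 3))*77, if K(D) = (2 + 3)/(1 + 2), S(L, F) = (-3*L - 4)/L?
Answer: -8085/32 ≈ -252.66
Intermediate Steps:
S(L, F) = (-4 - 3*L)/L
K(D) = 5/3
q(d, n) = 7/(d + n)
q(K(2), S(5, 3))*77 = (7/(5/3 + (-3 - 4/5)))*77 = (7/(5/3 - 19/5))*77 = (7/(-32/15))*77 = (7*(-15/32))*77 = -105/32*77 = -8085/32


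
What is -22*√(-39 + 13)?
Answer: -22*I*√26 ≈ -112.18*I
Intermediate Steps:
-22*√(-39 + 13) = -22*I*√26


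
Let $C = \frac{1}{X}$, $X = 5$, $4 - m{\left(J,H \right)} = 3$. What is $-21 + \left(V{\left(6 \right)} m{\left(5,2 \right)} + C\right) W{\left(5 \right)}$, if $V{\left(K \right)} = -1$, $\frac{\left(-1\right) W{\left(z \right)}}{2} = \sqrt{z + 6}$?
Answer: $-21 + \frac{8 \sqrt{11}}{5} \approx -15.693$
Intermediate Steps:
$m{\left(J,H \right)} = 1$ ($m{\left(J,H \right)} = 4 - 3 = 1$)
$W{\left(z \right)} = - 2 \sqrt{6 + z}$ ($W{\left(z \right)} = - 2 \sqrt{z + 6} = - 2 \sqrt{6 + z}$)
$C = \frac{1}{5} \approx 0.2$
$-21 + \left(V{\left(6 \right)} m{\left(5,2 \right)} + C\right) W{\left(5 \right)} = -21 + \left(\left(-1\right) 1 + \frac{1}{5}\right) \left(- 2 \sqrt{6 + 5}\right) = -21 + \left(-1 + \frac{1}{5}\right) \left(- 2 \sqrt{11}\right) = -21 - \frac{4 \left(- 2 \sqrt{11}\right)}{5} = -21 + \frac{8 \sqrt{11}}{5}$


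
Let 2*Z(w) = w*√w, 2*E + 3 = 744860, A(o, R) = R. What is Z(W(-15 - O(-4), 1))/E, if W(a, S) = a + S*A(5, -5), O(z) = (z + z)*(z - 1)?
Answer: -120*I*√15/744857 ≈ -0.00062396*I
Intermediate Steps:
O(z) = 2*z*(-1 + z) (O(z) = (2*z)*(-1 + z) = 2*z*(-1 + z))
E = 744857/2 (E = -3/2 + (½)*744860 = -3/2 + 372430 = 744857/2 ≈ 3.7243e+5)
W(a, S) = a - 5*S (W(a, S) = a + S*(-5) = a - 5*S)
Z(w) = w^(3/2)/2 (Z(w) = (w*√w)/2 = w^(3/2)/2)
Z(W(-15 - O(-4), 1))/E = (((-15 - 2*(-4)*(-1 - 4)) - 5*1)^(3/2)/2)/(744857/2) = (((-15 - 2*(-4)*(-5)) - 5)^(3/2)/2)*(2/744857) = (((-15 - 1*40) - 5)^(3/2)/2)*(2/744857) = (((-15 - 40) - 5)^(3/2)/2)*(2/744857) = ((-55 - 5)^(3/2)/2)*(2/744857) = ((-60)^(3/2)/2)*(2/744857) = ((-120*I*√15)/2)*(2/744857) = -60*I*√15*(2/744857) = -120*I*√15/744857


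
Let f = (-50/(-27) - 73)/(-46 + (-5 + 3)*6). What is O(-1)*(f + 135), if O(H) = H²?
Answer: 213331/1566 ≈ 136.23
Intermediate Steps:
f = 1921/1566 (f = (-50*(-1/27) - 73)/(-46 - 2*6) = (50/27 - 73)/(-46 - 12) = -1921/27/(-58) = -1921/27*(-1/58) = 1921/1566 ≈ 1.2267)
O(-1)*(f + 135) = (-1)²*(1921/1566 + 135) = 1*(213331/1566) = 213331/1566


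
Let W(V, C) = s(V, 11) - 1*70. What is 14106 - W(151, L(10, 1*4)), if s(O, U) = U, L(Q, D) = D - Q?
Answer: 14165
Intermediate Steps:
W(V, C) = -59 (W(V, C) = 11 - 1*70 = 11 - 70 = -59)
14106 - W(151, L(10, 1*4)) = 14106 - 1*(-59) = 14106 + 59 = 14165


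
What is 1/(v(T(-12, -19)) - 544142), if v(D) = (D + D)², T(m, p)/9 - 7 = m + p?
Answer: -1/357518 ≈ -2.7971e-6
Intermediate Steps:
T(m, p) = 63 + 9*m + 9*p (T(m, p) = 63 + 9*(m + p) = 63 + (9*m + 9*p) = 63 + 9*m + 9*p)
v(D) = 4*D² (v(D) = (2*D)² = 4*D²)
1/(v(T(-12, -19)) - 544142) = 1/(4*(63 + 9*(-12) + 9*(-19))² - 544142) = 1/(4*(63 - 108 - 171)² - 544142) = 1/(4*(-216)² - 544142) = 1/(4*46656 - 544142) = 1/(186624 - 544142) = 1/(-357518) = -1/357518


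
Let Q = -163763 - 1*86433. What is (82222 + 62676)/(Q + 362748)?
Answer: 72449/56276 ≈ 1.2874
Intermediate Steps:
Q = -250196 (Q = -163763 - 86433 = -250196)
(82222 + 62676)/(Q + 362748) = (82222 + 62676)/(-250196 + 362748) = 144898/112552 = 144898*(1/112552) = 72449/56276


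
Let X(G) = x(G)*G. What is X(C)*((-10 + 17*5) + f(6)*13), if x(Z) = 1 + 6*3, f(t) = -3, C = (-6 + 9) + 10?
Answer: 8892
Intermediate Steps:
C = 13 (C = 3 + 10 = 13)
x(Z) = 19 (x(Z) = 1 + 18 = 19)
X(G) = 19*G
X(C)*((-10 + 17*5) + f(6)*13) = (19*13)*((-10 + 17*5) - 3*13) = 247*((-10 + 85) - 39) = 247*(75 - 39) = 247*36 = 8892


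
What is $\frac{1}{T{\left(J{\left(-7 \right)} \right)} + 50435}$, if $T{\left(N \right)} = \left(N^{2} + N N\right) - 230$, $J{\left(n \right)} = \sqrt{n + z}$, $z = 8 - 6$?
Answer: $\frac{1}{50195} \approx 1.9922 \cdot 10^{-5}$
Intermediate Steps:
$z = 2$ ($z = 8 - 6 = 2$)
$J{\left(n \right)} = \sqrt{2 + n}$ ($J{\left(n \right)} = \sqrt{n + 2} = \sqrt{2 + n}$)
$T{\left(N \right)} = -230 + 2 N^{2}$ ($T{\left(N \right)} = \left(N^{2} + N^{2}\right) - 230 = 2 N^{2} - 230 = -230 + 2 N^{2}$)
$\frac{1}{T{\left(J{\left(-7 \right)} \right)} + 50435} = \frac{1}{\left(-230 + 2 \left(\sqrt{2 - 7}\right)^{2}\right) + 50435} = \frac{1}{\left(-230 + 2 \left(\sqrt{-5}\right)^{2}\right) + 50435} = \frac{1}{\left(-230 + 2 \left(i \sqrt{5}\right)^{2}\right) + 50435} = \frac{1}{\left(-230 + 2 \left(-5\right)\right) + 50435} = \frac{1}{\left(-230 - 10\right) + 50435} = \frac{1}{-240 + 50435} = \frac{1}{50195}$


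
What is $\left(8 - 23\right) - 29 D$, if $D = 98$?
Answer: $-2857$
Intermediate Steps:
$\left(8 - 23\right) - 29 D = \left(8 - 23\right) - 2842 = -15 - 2842 = -2857$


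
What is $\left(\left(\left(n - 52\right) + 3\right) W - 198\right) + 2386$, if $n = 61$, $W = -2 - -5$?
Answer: $2224$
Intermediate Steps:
$W = 3$ ($W = -2 + 5 = 3$)
$\left(\left(\left(n - 52\right) + 3\right) W - 198\right) + 2386 = \left(\left(\left(61 - 52\right) + 3\right) 3 - 198\right) + 2386 = \left(\left(9 + 3\right) 3 - 198\right) + 2386 = \left(12 \cdot 3 - 198\right) + 2386 = \left(36 - 198\right) + 2386 = -162 + 2386 = 2224$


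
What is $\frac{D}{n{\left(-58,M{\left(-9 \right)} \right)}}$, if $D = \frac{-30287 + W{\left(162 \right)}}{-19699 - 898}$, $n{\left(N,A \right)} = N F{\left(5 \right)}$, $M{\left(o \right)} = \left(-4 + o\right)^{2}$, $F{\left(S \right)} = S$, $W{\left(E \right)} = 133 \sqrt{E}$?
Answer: $- \frac{30287}{5973130} + \frac{1197 \sqrt{2}}{5973130} \approx -0.0047871$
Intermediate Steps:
$n{\left(N,A \right)} = 5 N$ ($n{\left(N,A \right)} = N 5 = 5 N$)
$D = \frac{30287}{20597} - \frac{1197 \sqrt{2}}{20597}$ ($D = \frac{-30287 + 133 \sqrt{162}}{-19699 - 898} = \frac{-30287 + 133 \cdot 9 \sqrt{2}}{-20597} = \left(-30287 + 1197 \sqrt{2}\right) \left(- \frac{1}{20597}\right) = \frac{30287}{20597} - \frac{1197 \sqrt{2}}{20597} \approx 1.3883$)
$\frac{D}{n{\left(-58,M{\left(-9 \right)} \right)}} = \frac{\frac{30287}{20597} - \frac{1197 \sqrt{2}}{20597}}{5 \left(-58\right)} = \frac{\frac{30287}{20597} - \frac{1197 \sqrt{2}}{20597}}{-290} = \left(\frac{30287}{20597} - \frac{1197 \sqrt{2}}{20597}\right) \left(- \frac{1}{290}\right) = - \frac{30287}{5973130} + \frac{1197 \sqrt{2}}{5973130}$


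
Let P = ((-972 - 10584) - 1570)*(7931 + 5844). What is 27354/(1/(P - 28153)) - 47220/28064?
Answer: -34705798954721997/7016 ≈ -4.9467e+12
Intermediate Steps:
P = -180810650 (P = (-11556 - 1570)*13775 = -13126*13775 = -180810650)
27354/(1/(P - 28153)) - 47220/28064 = 27354/(1/(-180810650 - 28153)) - 47220/28064 = 27354/(1/(-180838803)) - 47220*1/28064 = 27354/(-1/180838803) - 11805/7016 = 27354*(-180838803) - 11805/7016 = -4946664617262 - 11805/7016 = -34705798954721997/7016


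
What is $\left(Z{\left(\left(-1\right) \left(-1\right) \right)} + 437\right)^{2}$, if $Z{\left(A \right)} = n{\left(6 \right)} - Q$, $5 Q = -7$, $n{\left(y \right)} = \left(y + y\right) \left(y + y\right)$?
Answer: $\frac{8479744}{25} \approx 3.3919 \cdot 10^{5}$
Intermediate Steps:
$n{\left(y \right)} = 4 y^{2}$ ($n{\left(y \right)} = 2 y 2 y = 4 y^{2}$)
$Q = - \frac{7}{5}$ ($Q = \frac{1}{5} \left(-7\right) = - \frac{7}{5} \approx -1.4$)
$Z{\left(A \right)} = \frac{727}{5}$ ($Z{\left(A \right)} = 4 \cdot 6^{2} - - \frac{7}{5} = 4 \cdot 36 + \frac{7}{5} = 144 + \frac{7}{5} = \frac{727}{5}$)
$\left(Z{\left(\left(-1\right) \left(-1\right) \right)} + 437\right)^{2} = \left(\frac{727}{5} + 437\right)^{2} = \left(\frac{2912}{5}\right)^{2} = \frac{8479744}{25}$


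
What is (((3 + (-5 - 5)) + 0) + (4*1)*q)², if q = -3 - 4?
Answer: 1225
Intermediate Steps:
q = -7
(((3 + (-5 - 5)) + 0) + (4*1)*q)² = (((3 + (-5 - 5)) + 0) + (4*1)*(-7))² = (((3 - 10) + 0) + 4*(-7))² = ((-7 + 0) - 28)² = (-7 - 28)² = (-35)² = 1225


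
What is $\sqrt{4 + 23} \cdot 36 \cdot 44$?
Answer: $4752 \sqrt{3} \approx 8230.7$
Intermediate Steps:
$\sqrt{4 + 23} \cdot 36 \cdot 44 = \sqrt{27} \cdot 36 \cdot 44 = 3 \sqrt{3} \cdot 36 \cdot 44 = 108 \sqrt{3} \cdot 44 = 4752 \sqrt{3}$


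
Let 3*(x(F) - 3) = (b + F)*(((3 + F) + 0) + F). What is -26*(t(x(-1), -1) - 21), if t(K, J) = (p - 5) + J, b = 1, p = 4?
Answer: 598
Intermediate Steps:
x(F) = 3 + (1 + F)*(3 + 2*F)/3 (x(F) = 3 + ((1 + F)*(((3 + F) + 0) + F))/3 = 3 + ((1 + F)*((3 + F) + F))/3 = 3 + ((1 + F)*(3 + 2*F))/3 = 3 + (1 + F)*(3 + 2*F)/3)
t(K, J) = -1 + J (t(K, J) = (4 - 5) + J = -1 + J)
-26*(t(x(-1), -1) - 21) = -26*((-1 - 1) - 21) = -26*(-2 - 21) = -26*(-23) = 598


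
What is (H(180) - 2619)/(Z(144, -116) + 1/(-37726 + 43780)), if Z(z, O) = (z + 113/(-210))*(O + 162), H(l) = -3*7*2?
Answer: -187946430/466104871 ≈ -0.40323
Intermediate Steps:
H(l) = -42 (H(l) = -21*2 = -42)
Z(z, O) = (162 + O)*(-113/210 + z) (Z(z, O) = (z + 113*(-1/210))*(162 + O) = (z - 113/210)*(162 + O) = (-113/210 + z)*(162 + O) = (162 + O)*(-113/210 + z))
(H(180) - 2619)/(Z(144, -116) + 1/(-37726 + 43780)) = (-42 - 2619)/((-3051/35 + 162*144 - 113/210*(-116) - 116*144) + 1/(-37726 + 43780)) = -2661/((-3051/35 + 23328 + 6554/105 - 16704) + 1/6054) = -2661/(692921/105 + 1/6054) = -2661/466104871/70630 = -2661*70630/466104871 = -187946430/466104871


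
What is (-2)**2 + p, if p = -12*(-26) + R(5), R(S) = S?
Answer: 321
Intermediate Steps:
p = 317 (p = -12*(-26) + 5 = 312 + 5 = 317)
(-2)**2 + p = (-2)**2 + 317 = 4 + 317 = 321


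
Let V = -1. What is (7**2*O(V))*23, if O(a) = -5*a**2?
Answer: -5635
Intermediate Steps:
(7**2*O(V))*23 = (7**2*(-5*(-1)**2))*23 = (49*(-5*1))*23 = (49*(-5))*23 = -245*23 = -5635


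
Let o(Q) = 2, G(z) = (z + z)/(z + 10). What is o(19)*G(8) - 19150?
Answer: -172334/9 ≈ -19148.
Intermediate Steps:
G(z) = 2*z/(10 + z) (G(z) = (2*z)/(10 + z) = 2*z/(10 + z))
o(19)*G(8) - 19150 = 2*(2*8/(10 + 8)) - 19150 = 2*(2*8/18) - 19150 = 2*(2*8*(1/18)) - 19150 = 2*(8/9) - 19150 = 16/9 - 19150 = -172334/9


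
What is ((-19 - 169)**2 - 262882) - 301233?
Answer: -528771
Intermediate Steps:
((-19 - 169)**2 - 262882) - 301233 = ((-188)**2 - 262882) - 301233 = (35344 - 262882) - 301233 = -227538 - 301233 = -528771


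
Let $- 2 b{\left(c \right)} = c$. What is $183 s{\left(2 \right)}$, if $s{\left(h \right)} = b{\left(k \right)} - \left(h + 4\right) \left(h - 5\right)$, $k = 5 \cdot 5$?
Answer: $\frac{2013}{2} \approx 1006.5$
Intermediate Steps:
$k = 25$
$b{\left(c \right)} = - \frac{c}{2}$
$s{\left(h \right)} = - \frac{25}{2} - \left(-5 + h\right) \left(4 + h\right)$ ($s{\left(h \right)} = \left(- \frac{1}{2}\right) 25 - \left(h + 4\right) \left(h - 5\right) = - \frac{25}{2} - \left(4 + h\right) \left(-5 + h\right) = - \frac{25}{2} - \left(-5 + h\right) \left(4 + h\right)$)
$183 s{\left(2 \right)} = 183 \left(\frac{15}{2} + 2 - 2^{2}\right) = 183 \left(\frac{15}{2} + 2 - 4\right) = 183 \cdot \frac{11}{2} = \frac{2013}{2}$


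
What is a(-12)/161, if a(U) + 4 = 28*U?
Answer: -340/161 ≈ -2.1118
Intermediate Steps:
a(U) = -4 + 28*U
a(-12)/161 = (-4 + 28*(-12))/161 = (-4 - 336)*(1/161) = -340*1/161 = -340/161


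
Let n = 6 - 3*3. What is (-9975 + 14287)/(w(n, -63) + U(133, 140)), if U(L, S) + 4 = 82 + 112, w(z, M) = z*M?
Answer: 4312/379 ≈ 11.377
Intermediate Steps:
n = -3 (n = 6 - 9 = -3)
w(z, M) = M*z
U(L, S) = 190 (U(L, S) = -4 + (82 + 112) = -4 + 194 = 190)
(-9975 + 14287)/(w(n, -63) + U(133, 140)) = (-9975 + 14287)/(-63*(-3) + 190) = 4312/(189 + 190) = 4312/379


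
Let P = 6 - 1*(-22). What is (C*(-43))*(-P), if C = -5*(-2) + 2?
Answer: 14448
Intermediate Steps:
P = 28 (P = 6 + 22 = 28)
C = 12 (C = 10 + 2 = 12)
(C*(-43))*(-P) = (12*(-43))*(-1*28) = -516*(-28) = 14448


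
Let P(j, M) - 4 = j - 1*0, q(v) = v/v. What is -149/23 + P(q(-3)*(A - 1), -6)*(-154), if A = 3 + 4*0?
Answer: -21401/23 ≈ -930.48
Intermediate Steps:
A = 3 (A = 3 + 0 = 3)
q(v) = 1
P(j, M) = 4 + j (P(j, M) = 4 + (j - 1*0) = 4 + (j + 0) = 4 + j)
-149/23 + P(q(-3)*(A - 1), -6)*(-154) = -149/23 + (4 + 1*(3 - 1))*(-154) = -149*1/23 + (4 + 1*2)*(-154) = -149/23 + (4 + 2)*(-154) = -149/23 + 6*(-154) = -149/23 - 924 = -21401/23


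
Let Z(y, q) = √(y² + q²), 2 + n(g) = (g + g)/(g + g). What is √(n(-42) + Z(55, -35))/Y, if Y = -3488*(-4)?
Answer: √(-1 + 5*√170)/13952 ≈ 0.00057425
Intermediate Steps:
n(g) = -1 (n(g) = -2 + (g + g)/(g + g) = -2 + (2*g)/((2*g)) = -2 + (2*g)*(1/(2*g)) = -2 + 1 = -1)
Z(y, q) = √(q² + y²)
Y = 13952
√(n(-42) + Z(55, -35))/Y = √(-1 + √((-35)² + 55²))/13952 = √(-1 + √(1225 + 3025))*(1/13952) = √(-1 + √4250)*(1/13952) = √(-1 + 5*√170)*(1/13952) = √(-1 + 5*√170)/13952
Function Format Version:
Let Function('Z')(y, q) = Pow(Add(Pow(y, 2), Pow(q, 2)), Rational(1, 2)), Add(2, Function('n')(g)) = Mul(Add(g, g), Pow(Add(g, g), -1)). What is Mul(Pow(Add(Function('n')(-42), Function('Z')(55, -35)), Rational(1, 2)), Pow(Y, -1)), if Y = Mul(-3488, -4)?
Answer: Mul(Rational(1, 13952), Pow(Add(-1, Mul(5, Pow(170, Rational(1, 2)))), Rational(1, 2))) ≈ 0.00057425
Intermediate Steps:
Function('n')(g) = -1 (Function('n')(g) = Add(-2, Mul(Add(g, g), Pow(Add(g, g), -1))) = Add(-2, Mul(Mul(2, g), Pow(Mul(2, g), -1))) = Add(-2, Mul(Mul(2, g), Mul(Rational(1, 2), Pow(g, -1)))) = Add(-2, 1) = -1)
Function('Z')(y, q) = Pow(Add(Pow(q, 2), Pow(y, 2)), Rational(1, 2))
Y = 13952
Mul(Pow(Add(Function('n')(-42), Function('Z')(55, -35)), Rational(1, 2)), Pow(Y, -1)) = Mul(Pow(Add(-1, Pow(Add(Pow(-35, 2), Pow(55, 2)), Rational(1, 2))), Rational(1, 2)), Pow(13952, -1)) = Mul(Pow(Add(-1, Pow(Add(1225, 3025), Rational(1, 2))), Rational(1, 2)), Rational(1, 13952)) = Mul(Pow(Add(-1, Pow(4250, Rational(1, 2))), Rational(1, 2)), Rational(1, 13952)) = Mul(Pow(Add(-1, Mul(5, Pow(170, Rational(1, 2)))), Rational(1, 2)), Rational(1, 13952)) = Mul(Rational(1, 13952), Pow(Add(-1, Mul(5, Pow(170, Rational(1, 2)))), Rational(1, 2)))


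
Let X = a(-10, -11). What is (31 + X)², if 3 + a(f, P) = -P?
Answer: 1521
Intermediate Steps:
a(f, P) = -3 - P
X = 8 (X = -3 - 1*(-11) = -3 + 11 = 8)
(31 + X)² = (31 + 8)² = 39² = 1521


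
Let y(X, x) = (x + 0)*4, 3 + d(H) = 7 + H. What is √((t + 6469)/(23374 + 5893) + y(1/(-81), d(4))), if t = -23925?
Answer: 4*√1681184281/29267 ≈ 5.6039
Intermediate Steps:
d(H) = 4 + H (d(H) = -3 + (7 + H) = 4 + H)
y(X, x) = 4*x (y(X, x) = x*4 = 4*x)
√((t + 6469)/(23374 + 5893) + y(1/(-81), d(4))) = √((-23925 + 6469)/(23374 + 5893) + 4*(4 + 4)) = √(-17456/29267 + 4*8) = √(-17456*1/29267 + 32) = √(-17456/29267 + 32) = √(919088/29267) = 4*√1681184281/29267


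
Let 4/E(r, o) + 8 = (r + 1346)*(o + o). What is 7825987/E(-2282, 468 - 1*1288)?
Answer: 3003285119146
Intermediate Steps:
E(r, o) = 4/(-8 + 2*o*(1346 + r)) (E(r, o) = 4/(-8 + (r + 1346)*(o + o)) = 4/(-8 + (1346 + r)*(2*o)) = 4/(-8 + 2*o*(1346 + r)))
7825987/E(-2282, 468 - 1*1288) = 7825987/((2/(-4 + 1346*(468 - 1*1288) + (468 - 1*1288)*(-2282)))) = 7825987/((2/(-4 + 1346*(468 - 1288) + (468 - 1288)*(-2282)))) = 7825987/((2/(-4 + 1346*(-820) - 820*(-2282)))) = 7825987/((2/(-4 - 1103720 + 1871240))) = 7825987/((2/767516)) = 7825987/((2*(1/767516))) = 7825987/(1/383758) = 7825987*383758 = 3003285119146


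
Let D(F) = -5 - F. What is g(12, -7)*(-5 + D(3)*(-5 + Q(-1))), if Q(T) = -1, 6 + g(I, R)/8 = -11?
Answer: -5848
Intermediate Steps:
g(I, R) = -136 (g(I, R) = -48 + 8*(-11) = -48 - 88 = -136)
g(12, -7)*(-5 + D(3)*(-5 + Q(-1))) = -136*(-5 + (-5 - 1*3)*(-5 - 1)) = -136*(-5 + (-5 - 3)*(-6)) = -136*(-5 - 8*(-6)) = -136*(-5 + 48) = -136*43 = -5848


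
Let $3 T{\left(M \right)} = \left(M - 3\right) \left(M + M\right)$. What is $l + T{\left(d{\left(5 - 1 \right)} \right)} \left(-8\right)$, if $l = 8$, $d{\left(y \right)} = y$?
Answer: $- \frac{40}{3} \approx -13.333$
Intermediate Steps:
$T{\left(M \right)} = \frac{2 M \left(-3 + M\right)}{3}$ ($T{\left(M \right)} = \frac{\left(M - 3\right) \left(M + M\right)}{3} = \frac{\left(-3 + M\right) 2 M}{3} = \frac{2 M \left(-3 + M\right)}{3}$)
$l + T{\left(d{\left(5 - 1 \right)} \right)} \left(-8\right) = 8 + \frac{2 \left(5 - 1\right) \left(-3 + \left(5 - 1\right)\right)}{3} \left(-8\right) = 8 + \frac{2}{3} \cdot 4 \left(-3 + 4\right) \left(-8\right) = 8 + \frac{2}{3} \cdot 4 \cdot 1 \left(-8\right) = 8 + \frac{8}{3} \left(-8\right) = 8 - \frac{64}{3} = - \frac{40}{3}$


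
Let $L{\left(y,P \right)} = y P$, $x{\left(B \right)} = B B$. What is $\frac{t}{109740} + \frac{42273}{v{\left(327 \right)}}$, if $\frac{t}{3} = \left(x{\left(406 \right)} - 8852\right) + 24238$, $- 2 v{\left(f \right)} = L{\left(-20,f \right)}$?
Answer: $\frac{17797269}{996805} \approx 17.854$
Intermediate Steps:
$x{\left(B \right)} = B^{2}$
$L{\left(y,P \right)} = P y$
$v{\left(f \right)} = 10 f$ ($v{\left(f \right)} = - \frac{f \left(-20\right)}{2} = - \frac{\left(-20\right) f}{2} = 10 f$)
$t = 540666$ ($t = 3 \left(\left(406^{2} - 8852\right) + 24238\right) = 3 \left(\left(164836 - 8852\right) + 24238\right) = 3 \left(155984 + 24238\right) = 3 \cdot 180222 = 540666$)
$\frac{t}{109740} + \frac{42273}{v{\left(327 \right)}} = \frac{540666}{109740} + \frac{42273}{10 \cdot 327} = 540666 \cdot \frac{1}{109740} + \frac{42273}{3270} = \frac{90111}{18290} + 42273 \cdot \frac{1}{3270} = \frac{90111}{18290} + \frac{14091}{1090} = \frac{17797269}{996805}$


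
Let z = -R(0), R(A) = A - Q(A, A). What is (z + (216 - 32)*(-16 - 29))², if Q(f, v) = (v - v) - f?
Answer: 68558400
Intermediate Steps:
Q(f, v) = -f (Q(f, v) = 0 - f = -f)
R(A) = 2*A (R(A) = A - (-1)*A = A + A = 2*A)
z = 0 (z = -2*0 = -1*0 = 0)
(z + (216 - 32)*(-16 - 29))² = (0 + (216 - 32)*(-16 - 29))² = (0 + 184*(-45))² = (0 - 8280)² = (-8280)² = 68558400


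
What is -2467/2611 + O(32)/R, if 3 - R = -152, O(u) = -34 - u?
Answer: -554711/404705 ≈ -1.3707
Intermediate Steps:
R = 155 (R = 3 - 1*(-152) = 3 + 152 = 155)
-2467/2611 + O(32)/R = -2467/2611 + (-34 - 1*32)/155 = -2467*1/2611 + (-34 - 32)*(1/155) = -2467/2611 - 66*1/155 = -2467/2611 - 66/155 = -554711/404705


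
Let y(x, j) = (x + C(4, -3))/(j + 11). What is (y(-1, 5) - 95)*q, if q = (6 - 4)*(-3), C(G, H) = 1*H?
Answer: 1143/2 ≈ 571.50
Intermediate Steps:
C(G, H) = H
y(x, j) = (-3 + x)/(11 + j) (y(x, j) = (x - 3)/(j + 11) = (-3 + x)/(11 + j))
q = -6 (q = 2*(-3) = -6)
(y(-1, 5) - 95)*q = ((-3 - 1)/(11 + 5) - 95)*(-6) = (-4/16 - 95)*(-6) = ((1/16)*(-4) - 95)*(-6) = (-1/4 - 95)*(-6) = -381/4*(-6) = 1143/2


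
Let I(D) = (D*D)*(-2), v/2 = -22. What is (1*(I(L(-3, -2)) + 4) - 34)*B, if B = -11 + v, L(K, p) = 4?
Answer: 3410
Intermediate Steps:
v = -44 (v = 2*(-22) = -44)
I(D) = -2*D² (I(D) = D²*(-2) = -2*D²)
B = -55 (B = -11 - 44 = -55)
(1*(I(L(-3, -2)) + 4) - 34)*B = (1*(-2*4² + 4) - 34)*(-55) = (1*(-2*16 + 4) - 34)*(-55) = (1*(-32 + 4) - 34)*(-55) = (1*(-28) - 34)*(-55) = (-28 - 34)*(-55) = -62*(-55) = 3410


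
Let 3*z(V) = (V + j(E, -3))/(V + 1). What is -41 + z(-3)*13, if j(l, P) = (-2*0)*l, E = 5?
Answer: -69/2 ≈ -34.500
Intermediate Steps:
j(l, P) = 0 (j(l, P) = 0*l = 0)
z(V) = V/(3*(1 + V)) (z(V) = ((V + 0)/(V + 1))/3 = (V/(1 + V))/3 = V/(3*(1 + V)))
-41 + z(-3)*13 = -41 + ((1/3)*(-3)/(1 - 3))*13 = -41 + ((1/3)*(-3)/(-2))*13 = -41 + ((1/3)*(-3)*(-1/2))*13 = -41 + (1/2)*13 = -41 + 13/2 = -69/2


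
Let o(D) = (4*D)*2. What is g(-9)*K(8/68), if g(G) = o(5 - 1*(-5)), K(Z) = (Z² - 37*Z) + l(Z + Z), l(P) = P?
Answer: -94880/289 ≈ -328.30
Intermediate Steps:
K(Z) = Z² - 35*Z (K(Z) = (Z² - 37*Z) + (Z + Z) = (Z² - 37*Z) + 2*Z = Z² - 35*Z)
o(D) = 8*D
g(G) = 80 (g(G) = 8*(5 - 1*(-5)) = 8*(5 + 5) = 8*10 = 80)
g(-9)*K(8/68) = 80*((8/68)*(-35 + 8/68)) = 80*((8*(1/68))*(-35 + 8*(1/68))) = 80*(2*(-35 + 2/17)/17) = 80*((2/17)*(-593/17)) = 80*(-1186/289) = -94880/289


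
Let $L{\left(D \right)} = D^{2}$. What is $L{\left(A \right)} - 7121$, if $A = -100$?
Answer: $2879$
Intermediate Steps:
$L{\left(A \right)} - 7121 = \left(-100\right)^{2} - 7121 = 10000 - 7121 = 2879$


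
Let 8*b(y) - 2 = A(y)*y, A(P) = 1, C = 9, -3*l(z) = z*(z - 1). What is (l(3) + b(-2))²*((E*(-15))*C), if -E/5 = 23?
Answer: 62100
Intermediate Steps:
E = -115 (E = -5*23 = -115)
l(z) = -z*(-1 + z)/3 (l(z) = -z*(z - 1)/3 = -z*(-1 + z)/3)
b(y) = ¼ + y/8 (b(y) = ¼ + (1*y)/8 = ¼ + y/8)
(l(3) + b(-2))²*((E*(-15))*C) = ((⅓)*3*(1 - 1*3) + (¼ + (⅛)*(-2)))²*(-115*(-15)*9) = ((⅓)*3*(1 - 3) + (¼ - ¼))²*(1725*9) = ((⅓)*3*(-2) + 0)²*15525 = (-2 + 0)²*15525 = (-2)²*15525 = 4*15525 = 62100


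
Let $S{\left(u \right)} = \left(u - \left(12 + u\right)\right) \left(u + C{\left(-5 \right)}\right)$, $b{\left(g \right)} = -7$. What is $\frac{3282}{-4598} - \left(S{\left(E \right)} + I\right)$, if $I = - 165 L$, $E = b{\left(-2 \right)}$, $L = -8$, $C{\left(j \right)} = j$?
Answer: $- \frac{3367377}{2299} \approx -1464.7$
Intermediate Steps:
$E = -7$
$S{\left(u \right)} = 60 - 12 u$ ($S{\left(u \right)} = \left(u - \left(12 + u\right)\right) \left(u - 5\right) = - 12 \left(-5 + u\right) = 60 - 12 u$)
$I = 1320$ ($I = \left(-165\right) \left(-8\right) = 1320$)
$\frac{3282}{-4598} - \left(S{\left(E \right)} + I\right) = \frac{3282}{-4598} - \left(\left(60 - -84\right) + 1320\right) = 3282 \left(- \frac{1}{4598}\right) - \left(\left(60 + 84\right) + 1320\right) = - \frac{1641}{2299} - \left(144 + 1320\right) = - \frac{1641}{2299} - 1464 = - \frac{3367377}{2299}$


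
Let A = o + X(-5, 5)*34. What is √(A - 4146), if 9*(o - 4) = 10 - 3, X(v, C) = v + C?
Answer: I*√37271/3 ≈ 64.352*I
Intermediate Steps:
X(v, C) = C + v
o = 43/9 (o = 4 + (10 - 3)/9 = 4 + (⅑)*7 = 4 + 7/9 = 43/9 ≈ 4.7778)
A = 43/9 (A = 43/9 + (5 - 5)*34 = 43/9 + 0*34 = 43/9 + 0 = 43/9 ≈ 4.7778)
√(A - 4146) = √(43/9 - 4146) = √(-37271/9) = I*√37271/3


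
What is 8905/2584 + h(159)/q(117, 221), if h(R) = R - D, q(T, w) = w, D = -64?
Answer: 149661/33592 ≈ 4.4553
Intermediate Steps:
h(R) = 64 + R (h(R) = R - 1*(-64) = R + 64 = 64 + R)
8905/2584 + h(159)/q(117, 221) = 8905/2584 + (64 + 159)/221 = 8905*(1/2584) + 223*(1/221) = 8905/2584 + 223/221 = 149661/33592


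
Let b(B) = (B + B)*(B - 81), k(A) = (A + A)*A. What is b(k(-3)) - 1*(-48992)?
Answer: 46724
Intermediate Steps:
k(A) = 2*A² (k(A) = (2*A)*A = 2*A²)
b(B) = 2*B*(-81 + B) (b(B) = (2*B)*(-81 + B) = 2*B*(-81 + B))
b(k(-3)) - 1*(-48992) = 2*(2*(-3)²)*(-81 + 2*(-3)²) - 1*(-48992) = 2*(2*9)*(-81 + 2*9) + 48992 = 2*18*(-81 + 18) + 48992 = 2*18*(-63) + 48992 = -2268 + 48992 = 46724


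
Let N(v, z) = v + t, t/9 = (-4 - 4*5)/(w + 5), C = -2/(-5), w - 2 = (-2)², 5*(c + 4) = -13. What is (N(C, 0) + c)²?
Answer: 2019241/3025 ≈ 667.52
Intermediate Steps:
c = -33/5 (c = -4 + (⅕)*(-13) = -4 - 13/5 = -33/5 ≈ -6.6000)
w = 6 (w = 2 + (-2)² = 2 + 4 = 6)
C = ⅖ (C = -2*(-⅕) = ⅖ ≈ 0.40000)
t = -216/11 (t = 9*((-4 - 4*5)/(6 + 5)) = 9*((-4 - 20)/11) = 9*(-24*1/11) = 9*(-24/11) = -216/11 ≈ -19.636)
N(v, z) = -216/11 + v (N(v, z) = v - 216/11 = -216/11 + v)
(N(C, 0) + c)² = ((-216/11 + ⅖) - 33/5)² = (-1058/55 - 33/5)² = (-1421/55)² = 2019241/3025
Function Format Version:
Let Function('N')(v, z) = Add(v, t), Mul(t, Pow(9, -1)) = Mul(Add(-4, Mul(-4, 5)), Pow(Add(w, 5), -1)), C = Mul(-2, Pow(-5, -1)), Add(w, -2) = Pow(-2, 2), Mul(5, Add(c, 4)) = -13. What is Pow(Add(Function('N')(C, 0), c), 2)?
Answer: Rational(2019241, 3025) ≈ 667.52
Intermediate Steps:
c = Rational(-33, 5) (c = Add(-4, Mul(Rational(1, 5), -13)) = Add(-4, Rational(-13, 5)) = Rational(-33, 5) ≈ -6.6000)
w = 6 (w = Add(2, Pow(-2, 2)) = Add(2, 4) = 6)
C = Rational(2, 5) (C = Mul(-2, Rational(-1, 5)) = Rational(2, 5) ≈ 0.40000)
t = Rational(-216, 11) (t = Mul(9, Mul(Add(-4, Mul(-4, 5)), Pow(Add(6, 5), -1))) = Mul(9, Mul(Add(-4, -20), Pow(11, -1))) = Mul(9, Mul(-24, Rational(1, 11))) = Mul(9, Rational(-24, 11)) = Rational(-216, 11) ≈ -19.636)
Function('N')(v, z) = Add(Rational(-216, 11), v) (Function('N')(v, z) = Add(v, Rational(-216, 11)) = Add(Rational(-216, 11), v))
Pow(Add(Function('N')(C, 0), c), 2) = Pow(Add(Add(Rational(-216, 11), Rational(2, 5)), Rational(-33, 5)), 2) = Pow(Add(Rational(-1058, 55), Rational(-33, 5)), 2) = Pow(Rational(-1421, 55), 2) = Rational(2019241, 3025)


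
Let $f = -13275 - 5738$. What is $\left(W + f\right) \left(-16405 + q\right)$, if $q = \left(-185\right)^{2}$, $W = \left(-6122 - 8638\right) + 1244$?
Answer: $-579666780$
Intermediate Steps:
$W = -13516$ ($W = -14760 + 1244 = -13516$)
$q = 34225$
$f = -19013$
$\left(W + f\right) \left(-16405 + q\right) = \left(-13516 - 19013\right) \left(-16405 + 34225\right) = \left(-32529\right) 17820 = -579666780$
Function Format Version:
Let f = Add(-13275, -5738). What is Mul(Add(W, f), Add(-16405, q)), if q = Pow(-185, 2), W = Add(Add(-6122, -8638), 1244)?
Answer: -579666780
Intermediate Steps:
W = -13516 (W = Add(-14760, 1244) = -13516)
q = 34225
f = -19013
Mul(Add(W, f), Add(-16405, q)) = Mul(Add(-13516, -19013), Add(-16405, 34225)) = Mul(-32529, 17820) = -579666780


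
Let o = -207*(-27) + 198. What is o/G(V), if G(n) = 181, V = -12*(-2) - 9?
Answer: 5787/181 ≈ 31.972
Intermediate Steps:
V = 15 (V = 24 - 9 = 15)
o = 5787 (o = 5589 + 198 = 5787)
o/G(V) = 5787/181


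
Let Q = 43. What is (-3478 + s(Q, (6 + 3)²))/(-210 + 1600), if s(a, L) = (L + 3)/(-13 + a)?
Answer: -8688/3475 ≈ -2.5001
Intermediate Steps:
s(a, L) = (3 + L)/(-13 + a)
(-3478 + s(Q, (6 + 3)²))/(-210 + 1600) = (-3478 + (3 + (6 + 3)²)/(-13 + 43))/(-210 + 1600) = (-3478 + (3 + 9²)/30)/1390 = (-3478 + (3 + 81)/30)*(1/1390) = (-3478 + (1/30)*84)*(1/1390) = (-3478 + 14/5)*(1/1390) = -17376/5*1/1390 = -8688/3475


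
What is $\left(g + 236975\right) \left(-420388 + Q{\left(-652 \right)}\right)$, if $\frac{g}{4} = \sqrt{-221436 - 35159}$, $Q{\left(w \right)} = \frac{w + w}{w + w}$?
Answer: $-99621209325 - 1681548 i \sqrt{256595} \approx -9.9621 \cdot 10^{10} - 8.5179 \cdot 10^{8} i$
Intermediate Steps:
$Q{\left(w \right)} = 1$ ($Q{\left(w \right)} = \frac{2 w}{2 w} = 2 w \frac{1}{2 w} = 1$)
$g = 4 i \sqrt{256595}$ ($g = 4 \sqrt{-221436 - 35159} = 4 \sqrt{-256595} = 4 i \sqrt{256595} \approx 2026.2 i$)
$\left(g + 236975\right) \left(-420388 + Q{\left(-652 \right)}\right) = \left(4 i \sqrt{256595} + 236975\right) \left(-420388 + 1\right) = \left(236975 + 4 i \sqrt{256595}\right) \left(-420387\right) = -99621209325 - 1681548 i \sqrt{256595}$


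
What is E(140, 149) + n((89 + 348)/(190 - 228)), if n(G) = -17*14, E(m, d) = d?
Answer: -89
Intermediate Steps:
n(G) = -238
E(140, 149) + n((89 + 348)/(190 - 228)) = 149 - 238 = -89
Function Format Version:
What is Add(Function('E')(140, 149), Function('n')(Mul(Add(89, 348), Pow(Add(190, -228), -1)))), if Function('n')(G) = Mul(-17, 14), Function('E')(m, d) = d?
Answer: -89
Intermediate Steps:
Function('n')(G) = -238
Add(Function('E')(140, 149), Function('n')(Mul(Add(89, 348), Pow(Add(190, -228), -1)))) = Add(149, -238) = -89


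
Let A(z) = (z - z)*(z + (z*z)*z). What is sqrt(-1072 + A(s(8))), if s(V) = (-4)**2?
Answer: 4*I*sqrt(67) ≈ 32.741*I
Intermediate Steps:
s(V) = 16
A(z) = 0 (A(z) = 0*(z + z**2*z) = 0*(z + z**3) = 0)
sqrt(-1072 + A(s(8))) = sqrt(-1072 + 0) = sqrt(-1072) = 4*I*sqrt(67)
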